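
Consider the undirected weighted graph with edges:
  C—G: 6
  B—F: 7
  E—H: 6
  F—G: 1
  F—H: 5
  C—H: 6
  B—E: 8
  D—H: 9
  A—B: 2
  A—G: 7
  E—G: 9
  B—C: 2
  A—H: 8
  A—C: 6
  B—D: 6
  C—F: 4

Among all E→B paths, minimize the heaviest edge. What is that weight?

6

Checking several routes:
E - H - F - C - B: max(6, 5, 4, 2) = 6
E - H - C - A - B: max(6, 6, 6, 2) = 6
E - H - F - G - C - B: max(6, 5, 1, 6, 2) = 6
E - H - F - C - A - B: max(6, 5, 4, 6, 2) = 6
E - H - C - B: max(6, 6, 2) = 6
E - H - F - G - C - A - B: max(6, 5, 1, 6, 6, 2) = 6
Best route has worst link 6.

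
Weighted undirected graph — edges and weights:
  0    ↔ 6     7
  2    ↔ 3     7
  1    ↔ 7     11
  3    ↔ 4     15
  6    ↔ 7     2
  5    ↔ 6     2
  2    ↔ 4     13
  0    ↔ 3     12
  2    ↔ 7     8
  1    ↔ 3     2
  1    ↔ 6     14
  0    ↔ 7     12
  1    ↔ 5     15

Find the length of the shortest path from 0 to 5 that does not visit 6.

A few of the 0→5 routes:
0-7-1-5: 12 + 11 + 15 = 38
0-3-1-5: 12 + 2 + 15 = 29
0-7-2-3-1-5: 12 + 8 + 7 + 2 + 15 = 44
0-7-2-4-3-1-5: 12 + 8 + 13 + 15 + 2 + 15 = 65
0-3-2-7-1-5: 12 + 7 + 8 + 11 + 15 = 53
The minimum is 29.

29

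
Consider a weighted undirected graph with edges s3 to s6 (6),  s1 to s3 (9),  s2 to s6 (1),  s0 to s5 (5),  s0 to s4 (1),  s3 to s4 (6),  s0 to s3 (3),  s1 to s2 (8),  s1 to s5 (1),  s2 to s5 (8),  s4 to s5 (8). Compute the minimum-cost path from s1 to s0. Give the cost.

Comparing a few candidate routes:
s1 -> s3 -> s0: 9 + 3 = 12
s1 -> s5 -> s4 -> s0: 1 + 8 + 1 = 10
s1 -> s5 -> s0: 1 + 5 = 6
Best route has total 6.

6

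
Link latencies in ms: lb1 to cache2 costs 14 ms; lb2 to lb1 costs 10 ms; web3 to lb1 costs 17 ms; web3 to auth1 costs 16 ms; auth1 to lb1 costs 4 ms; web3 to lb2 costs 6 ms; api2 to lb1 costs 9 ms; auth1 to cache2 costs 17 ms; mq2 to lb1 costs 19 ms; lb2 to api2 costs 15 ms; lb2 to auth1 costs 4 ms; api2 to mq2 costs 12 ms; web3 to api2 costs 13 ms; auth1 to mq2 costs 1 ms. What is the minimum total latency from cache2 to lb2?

Checking several routes:
cache2 - auth1 - lb2: 17 + 4 = 21
cache2 - lb1 - auth1 - lb2: 14 + 4 + 4 = 22
cache2 - lb1 - lb2: 14 + 10 = 24
The minimum is 21 ms.

21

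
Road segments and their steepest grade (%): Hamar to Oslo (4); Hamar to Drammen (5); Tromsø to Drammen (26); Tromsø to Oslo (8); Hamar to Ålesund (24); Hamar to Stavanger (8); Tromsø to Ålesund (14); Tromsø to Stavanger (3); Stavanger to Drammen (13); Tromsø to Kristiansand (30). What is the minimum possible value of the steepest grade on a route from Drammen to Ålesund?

Checking several routes:
Drammen - Stavanger - Tromsø - Ålesund: max(13, 3, 14) = 14
Drammen - Stavanger - Hamar - Oslo - Tromsø - Ålesund: max(13, 8, 4, 8, 14) = 14
Drammen - Hamar - Oslo - Tromsø - Ålesund: max(5, 4, 8, 14) = 14
Drammen - Hamar - Stavanger - Tromsø - Ålesund: max(5, 8, 3, 14) = 14
The minimum achievable maximum is 14%.

14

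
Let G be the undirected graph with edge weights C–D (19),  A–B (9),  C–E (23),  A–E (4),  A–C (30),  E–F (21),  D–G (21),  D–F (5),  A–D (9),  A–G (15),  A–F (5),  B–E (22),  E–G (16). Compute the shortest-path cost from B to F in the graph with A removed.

43

Paths from B to F avoiding A:
B - E - F: 22 + 21 = 43
B - E - G - D - F: 22 + 16 + 21 + 5 = 64
B - E - C - D - F: 22 + 23 + 19 + 5 = 69
Best route has total 43.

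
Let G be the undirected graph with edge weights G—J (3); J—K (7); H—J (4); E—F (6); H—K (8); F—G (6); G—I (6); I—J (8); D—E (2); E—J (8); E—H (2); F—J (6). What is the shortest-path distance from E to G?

9

Checking several routes:
E - H - J - G: 2 + 4 + 3 = 9
E - J - G: 8 + 3 = 11
E - F - J - G: 6 + 6 + 3 = 15
E - F - G: 6 + 6 = 12
Best route has total 9.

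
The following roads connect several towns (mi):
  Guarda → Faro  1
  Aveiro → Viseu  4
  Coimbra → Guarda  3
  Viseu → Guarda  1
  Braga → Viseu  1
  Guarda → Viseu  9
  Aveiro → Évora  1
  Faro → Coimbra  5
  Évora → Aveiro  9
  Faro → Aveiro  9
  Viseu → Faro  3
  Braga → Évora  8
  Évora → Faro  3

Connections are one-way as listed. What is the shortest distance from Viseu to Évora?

12

Candidate routes:
Viseu - Faro - Aveiro - Évora: 3 + 9 + 1 = 13
Viseu - Guarda - Faro - Aveiro - Évora: 1 + 1 + 9 + 1 = 12
The minimum is 12 mi.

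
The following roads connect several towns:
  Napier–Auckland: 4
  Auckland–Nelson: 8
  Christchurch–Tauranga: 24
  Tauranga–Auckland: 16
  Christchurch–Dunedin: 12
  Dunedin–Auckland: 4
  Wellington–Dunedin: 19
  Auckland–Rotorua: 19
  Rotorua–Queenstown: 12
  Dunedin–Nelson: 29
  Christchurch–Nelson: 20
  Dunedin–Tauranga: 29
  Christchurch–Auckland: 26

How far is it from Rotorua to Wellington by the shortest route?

42

Some routes from Rotorua to Wellington:
Rotorua → Auckland → Tauranga → Dunedin → Wellington: 19 + 16 + 29 + 19 = 83
Rotorua → Auckland → Christchurch → Dunedin → Wellington: 19 + 26 + 12 + 19 = 76
Rotorua → Auckland → Dunedin → Wellington: 19 + 4 + 19 = 42
Rotorua → Auckland → Nelson → Dunedin → Wellington: 19 + 8 + 29 + 19 = 75
Rotorua → Auckland → Nelson → Christchurch → Dunedin → Wellington: 19 + 8 + 20 + 12 + 19 = 78
The minimum is 42.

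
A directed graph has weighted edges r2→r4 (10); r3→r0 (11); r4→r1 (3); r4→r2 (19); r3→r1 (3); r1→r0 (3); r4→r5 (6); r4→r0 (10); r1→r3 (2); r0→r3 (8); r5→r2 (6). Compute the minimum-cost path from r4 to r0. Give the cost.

Routes from r4 to r0:
r4 → r0: 10
r4 → r1 → r3 → r0: 3 + 2 + 11 = 16
r4 → r1 → r0: 3 + 3 = 6
The minimum is 6.

6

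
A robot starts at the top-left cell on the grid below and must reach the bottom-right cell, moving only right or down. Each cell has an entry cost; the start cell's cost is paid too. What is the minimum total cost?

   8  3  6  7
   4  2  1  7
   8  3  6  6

26

Cheapest: r0c0 -> r0c1 -> r1c1 -> r1c2 -> r2c2 -> r2c3
  8 + 3 + 2 + 1 + 6 + 6 = 26
(Top row then right column would cost 37.)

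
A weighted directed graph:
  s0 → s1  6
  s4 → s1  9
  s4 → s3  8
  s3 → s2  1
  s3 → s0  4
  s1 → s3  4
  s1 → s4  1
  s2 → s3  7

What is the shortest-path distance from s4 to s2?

Paths from s4 to s2:
s4 - s1 - s3 - s2: 9 + 4 + 1 = 14
s4 - s3 - s2: 8 + 1 = 9
Shortest: 9.

9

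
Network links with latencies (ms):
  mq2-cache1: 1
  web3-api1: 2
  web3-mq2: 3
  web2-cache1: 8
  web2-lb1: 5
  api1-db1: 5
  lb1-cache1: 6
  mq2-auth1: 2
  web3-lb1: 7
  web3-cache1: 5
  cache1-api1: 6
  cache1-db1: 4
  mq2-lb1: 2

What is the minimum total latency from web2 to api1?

Comparing a few candidate routes:
web2 - cache1 - api1: 8 + 6 = 14
web2 - lb1 - mq2 - web3 - api1: 5 + 2 + 3 + 2 = 12
web2 - cache1 - mq2 - web3 - api1: 8 + 1 + 3 + 2 = 14
Shortest: 12 ms.

12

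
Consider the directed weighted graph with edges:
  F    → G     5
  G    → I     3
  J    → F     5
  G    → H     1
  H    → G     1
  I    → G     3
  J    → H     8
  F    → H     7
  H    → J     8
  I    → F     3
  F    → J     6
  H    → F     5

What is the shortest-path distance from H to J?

Paths from H to J:
H-J: 8
H-G-I-F-J: 1 + 3 + 3 + 6 = 13
H-F-J: 5 + 6 = 11
The minimum is 8.

8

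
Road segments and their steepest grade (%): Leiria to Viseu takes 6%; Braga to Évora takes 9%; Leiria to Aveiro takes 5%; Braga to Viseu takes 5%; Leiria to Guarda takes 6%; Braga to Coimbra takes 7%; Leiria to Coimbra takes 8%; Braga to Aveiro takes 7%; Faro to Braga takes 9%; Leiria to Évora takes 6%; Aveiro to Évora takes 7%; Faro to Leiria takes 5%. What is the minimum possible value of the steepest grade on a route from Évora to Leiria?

6

A few of the Évora→Leiria routes:
Évora -> Aveiro -> Leiria: max(7, 5) = 7
Évora -> Leiria: max(6) = 6
Évora -> Aveiro -> Braga -> Viseu -> Leiria: max(7, 7, 5, 6) = 7
Smallest bottleneck: 6%.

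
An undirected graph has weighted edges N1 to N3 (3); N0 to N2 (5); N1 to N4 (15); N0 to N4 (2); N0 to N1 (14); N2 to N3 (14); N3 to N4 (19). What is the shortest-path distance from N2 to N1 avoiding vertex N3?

Routes from N2 to N1 avoiding N3:
N2 -> N0 -> N1: 5 + 14 = 19
N2 -> N0 -> N4 -> N1: 5 + 2 + 15 = 22
Best route has total 19.

19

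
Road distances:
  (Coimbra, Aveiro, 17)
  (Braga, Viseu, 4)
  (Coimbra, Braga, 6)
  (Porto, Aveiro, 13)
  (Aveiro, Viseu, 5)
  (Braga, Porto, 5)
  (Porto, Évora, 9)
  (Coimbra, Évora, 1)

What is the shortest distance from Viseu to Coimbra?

10

Paths from Viseu to Coimbra:
Viseu - Braga - Porto - Aveiro - Coimbra: 4 + 5 + 13 + 17 = 39
Viseu - Aveiro - Porto - Évora - Coimbra: 5 + 13 + 9 + 1 = 28
Viseu - Braga - Coimbra: 4 + 6 = 10
Viseu - Braga - Porto - Évora - Coimbra: 4 + 5 + 9 + 1 = 19
Viseu - Aveiro - Porto - Braga - Coimbra: 5 + 13 + 5 + 6 = 29
Viseu - Aveiro - Coimbra: 5 + 17 = 22
Shortest: 10.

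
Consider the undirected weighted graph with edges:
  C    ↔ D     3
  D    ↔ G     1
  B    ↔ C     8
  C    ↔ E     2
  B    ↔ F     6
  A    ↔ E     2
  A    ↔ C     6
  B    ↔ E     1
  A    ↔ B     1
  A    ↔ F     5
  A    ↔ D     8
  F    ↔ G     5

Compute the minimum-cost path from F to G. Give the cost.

5

Comparing a few candidate routes:
F → A → B → E → C → D → G: 5 + 1 + 1 + 2 + 3 + 1 = 13
F → G: 5
F → A → E → C → D → G: 5 + 2 + 2 + 3 + 1 = 13
Best route has total 5.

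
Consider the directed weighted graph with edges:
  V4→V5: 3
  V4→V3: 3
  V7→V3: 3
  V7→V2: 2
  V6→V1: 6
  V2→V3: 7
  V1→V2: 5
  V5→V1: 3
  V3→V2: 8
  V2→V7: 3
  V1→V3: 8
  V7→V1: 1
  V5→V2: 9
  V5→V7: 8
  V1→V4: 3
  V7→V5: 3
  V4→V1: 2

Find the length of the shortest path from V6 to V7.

14

Checking several routes:
V6 - V1 - V4 - V3 - V2 - V7: 6 + 3 + 3 + 8 + 3 = 23
V6 - V1 - V2 - V7: 6 + 5 + 3 = 14
V6 - V1 - V4 - V5 - V7: 6 + 3 + 3 + 8 = 20
Shortest: 14.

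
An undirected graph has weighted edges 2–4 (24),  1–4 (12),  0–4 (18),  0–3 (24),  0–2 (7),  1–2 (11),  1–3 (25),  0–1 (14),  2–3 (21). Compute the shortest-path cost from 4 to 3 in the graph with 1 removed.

Paths from 4 to 3 avoiding 1:
4-2-3: 24 + 21 = 45
4-2-0-3: 24 + 7 + 24 = 55
4-0-3: 18 + 24 = 42
4-0-2-3: 18 + 7 + 21 = 46
Best route has total 42.

42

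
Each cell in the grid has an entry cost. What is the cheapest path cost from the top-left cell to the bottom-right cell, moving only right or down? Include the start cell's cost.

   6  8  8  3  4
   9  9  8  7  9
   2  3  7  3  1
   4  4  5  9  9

Cheapest: [0,0] [1,0] [2,0] [2,1] [2,2] [2,3] [2,4] [3,4]
  6 + 9 + 2 + 3 + 7 + 3 + 1 + 9 = 40

40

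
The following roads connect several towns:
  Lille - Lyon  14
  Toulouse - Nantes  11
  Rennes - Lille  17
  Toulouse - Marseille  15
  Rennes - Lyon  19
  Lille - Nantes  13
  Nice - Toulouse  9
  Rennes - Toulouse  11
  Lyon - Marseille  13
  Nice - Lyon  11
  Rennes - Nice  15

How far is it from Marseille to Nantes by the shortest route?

Comparing a few candidate routes:
Marseille→Lyon→Nice→Toulouse→Nantes: 13 + 11 + 9 + 11 = 44
Marseille→Lyon→Lille→Nantes: 13 + 14 + 13 = 40
Marseille→Lyon→Rennes→Toulouse→Nantes: 13 + 19 + 11 + 11 = 54
Marseille→Toulouse→Nantes: 15 + 11 = 26
Shortest: 26.

26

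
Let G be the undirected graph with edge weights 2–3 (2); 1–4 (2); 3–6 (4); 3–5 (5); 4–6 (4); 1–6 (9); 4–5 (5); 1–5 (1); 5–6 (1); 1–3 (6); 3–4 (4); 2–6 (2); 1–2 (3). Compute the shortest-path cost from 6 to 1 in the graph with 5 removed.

5

Checking several routes:
6-2-1: 2 + 3 = 5
6-4-1: 4 + 2 = 6
6-1: 9
Best route has total 5.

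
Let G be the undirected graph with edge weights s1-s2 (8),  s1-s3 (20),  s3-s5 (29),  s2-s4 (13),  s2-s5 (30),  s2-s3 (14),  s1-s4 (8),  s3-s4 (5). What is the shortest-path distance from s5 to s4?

34

Some routes from s5 to s4:
s5→s2→s1→s4: 30 + 8 + 8 = 46
s5→s3→s4: 29 + 5 = 34
s5→s2→s4: 30 + 13 = 43
Shortest: 34.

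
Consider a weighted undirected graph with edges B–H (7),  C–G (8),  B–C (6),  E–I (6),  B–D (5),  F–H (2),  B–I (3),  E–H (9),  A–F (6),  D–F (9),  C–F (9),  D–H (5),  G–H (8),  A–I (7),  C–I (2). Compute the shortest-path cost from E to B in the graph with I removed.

Some routes from E to B avoiding I:
E→H→F→D→B: 9 + 2 + 9 + 5 = 25
E→H→F→C→B: 9 + 2 + 9 + 6 = 26
E→H→G→C→B: 9 + 8 + 8 + 6 = 31
E→H→D→F→C→B: 9 + 5 + 9 + 9 + 6 = 38
E→H→B: 9 + 7 = 16
E→H→D→B: 9 + 5 + 5 = 19
Best route has total 16.

16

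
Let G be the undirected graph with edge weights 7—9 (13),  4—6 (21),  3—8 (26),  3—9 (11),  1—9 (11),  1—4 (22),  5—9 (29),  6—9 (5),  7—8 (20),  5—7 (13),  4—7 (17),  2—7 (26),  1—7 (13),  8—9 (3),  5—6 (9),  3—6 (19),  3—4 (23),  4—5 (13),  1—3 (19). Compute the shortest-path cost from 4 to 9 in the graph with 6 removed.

30

Comparing a few candidate routes:
4 → 7 → 9: 17 + 13 = 30
4 → 1 → 9: 22 + 11 = 33
4 → 5 → 7 → 9: 13 + 13 + 13 = 39
4 → 3 → 9: 23 + 11 = 34
Best route has total 30.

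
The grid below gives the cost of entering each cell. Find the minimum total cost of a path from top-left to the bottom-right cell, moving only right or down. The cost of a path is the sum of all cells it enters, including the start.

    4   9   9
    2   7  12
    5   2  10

23

One optimal route is (0,0) (1,0) (2,0) (2,1) (2,2).
Its cost is 4 + 2 + 5 + 2 + 10 = 23.
For comparison, the top-then-right route costs 44.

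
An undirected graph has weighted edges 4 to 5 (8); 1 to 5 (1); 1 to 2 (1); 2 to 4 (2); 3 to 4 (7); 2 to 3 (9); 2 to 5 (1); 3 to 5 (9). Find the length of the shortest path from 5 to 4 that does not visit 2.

Routes from 5 to 4 avoiding 2:
5 → 4: 8
5 → 3 → 4: 9 + 7 = 16
Shortest: 8.

8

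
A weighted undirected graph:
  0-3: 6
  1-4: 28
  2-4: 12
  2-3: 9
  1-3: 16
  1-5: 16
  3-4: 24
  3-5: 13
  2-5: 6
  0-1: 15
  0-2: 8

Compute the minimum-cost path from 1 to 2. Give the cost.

A few of the 1→2 routes:
1-0-3-2: 15 + 6 + 9 = 30
1-0-2: 15 + 8 = 23
1-3-0-2: 16 + 6 + 8 = 30
1-5-2: 16 + 6 = 22
1-3-2: 16 + 9 = 25
Best route has total 22.

22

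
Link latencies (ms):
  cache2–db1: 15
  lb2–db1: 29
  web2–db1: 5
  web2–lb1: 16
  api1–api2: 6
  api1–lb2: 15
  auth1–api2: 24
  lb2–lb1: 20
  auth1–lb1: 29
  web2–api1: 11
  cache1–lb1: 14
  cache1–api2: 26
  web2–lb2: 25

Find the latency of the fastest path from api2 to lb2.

21

Some routes from api2 to lb2:
api2-api1-web2-lb2: 6 + 11 + 25 = 42
api2-api1-web2-db1-lb2: 6 + 11 + 5 + 29 = 51
api2-api1-lb2: 6 + 15 = 21
Shortest: 21 ms.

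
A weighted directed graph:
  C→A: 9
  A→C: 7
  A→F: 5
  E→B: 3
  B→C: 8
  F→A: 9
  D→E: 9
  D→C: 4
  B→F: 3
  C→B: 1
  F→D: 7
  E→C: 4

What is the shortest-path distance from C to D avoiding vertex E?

Candidate routes:
C → B → F → D: 1 + 3 + 7 = 11
C → A → F → D: 9 + 5 + 7 = 21
Shortest: 11.

11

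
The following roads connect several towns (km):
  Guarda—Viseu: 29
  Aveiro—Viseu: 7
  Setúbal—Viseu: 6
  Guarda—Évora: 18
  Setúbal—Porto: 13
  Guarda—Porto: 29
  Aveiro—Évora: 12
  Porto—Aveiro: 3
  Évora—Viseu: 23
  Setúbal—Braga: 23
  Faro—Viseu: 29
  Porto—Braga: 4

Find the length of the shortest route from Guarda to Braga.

33

Some routes from Guarda to Braga:
Guarda -> Porto -> Braga: 29 + 4 = 33
Guarda -> Viseu -> Aveiro -> Porto -> Braga: 29 + 7 + 3 + 4 = 43
Guarda -> Viseu -> Setúbal -> Porto -> Braga: 29 + 6 + 13 + 4 = 52
Guarda -> Évora -> Aveiro -> Porto -> Braga: 18 + 12 + 3 + 4 = 37
Shortest: 33 km.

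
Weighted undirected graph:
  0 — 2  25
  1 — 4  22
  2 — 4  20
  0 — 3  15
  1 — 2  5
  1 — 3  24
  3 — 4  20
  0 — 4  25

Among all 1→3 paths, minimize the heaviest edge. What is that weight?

Checking several routes:
1-3: max(24) = 24
1-2-4-3: max(5, 20, 20) = 20
1-4-3: max(22, 20) = 22
1-4-0-3: max(22, 25, 15) = 25
Smallest bottleneck: 20.

20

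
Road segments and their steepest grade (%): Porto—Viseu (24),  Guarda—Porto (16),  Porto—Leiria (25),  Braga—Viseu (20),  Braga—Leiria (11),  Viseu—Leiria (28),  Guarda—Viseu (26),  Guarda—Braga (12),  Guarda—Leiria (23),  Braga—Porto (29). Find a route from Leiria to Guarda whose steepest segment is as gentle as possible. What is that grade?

A few of the Leiria→Guarda routes:
Leiria → Braga → Viseu → Porto → Guarda: max(11, 20, 24, 16) = 24
Leiria → Guarda: max(23) = 23
Leiria → Braga → Guarda: max(11, 12) = 12
Leiria → Porto → Guarda: max(25, 16) = 25
The minimum achievable maximum is 12%.

12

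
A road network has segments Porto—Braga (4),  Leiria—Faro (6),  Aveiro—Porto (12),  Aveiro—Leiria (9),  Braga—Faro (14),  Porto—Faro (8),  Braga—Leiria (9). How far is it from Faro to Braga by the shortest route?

12

Comparing a few candidate routes:
Faro - Leiria - Braga: 6 + 9 = 15
Faro - Porto - Braga: 8 + 4 = 12
Faro - Leiria - Aveiro - Porto - Braga: 6 + 9 + 12 + 4 = 31
Faro - Braga: 14
The minimum is 12 mi.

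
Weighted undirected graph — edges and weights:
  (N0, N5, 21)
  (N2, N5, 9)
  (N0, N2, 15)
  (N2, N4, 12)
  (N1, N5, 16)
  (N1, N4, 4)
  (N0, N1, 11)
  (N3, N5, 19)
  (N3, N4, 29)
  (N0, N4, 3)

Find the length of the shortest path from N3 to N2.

Comparing a few candidate routes:
N3 - N5 - N1 - N4 - N2: 19 + 16 + 4 + 12 = 51
N3 - N4 - N2: 29 + 12 = 41
N3 - N5 - N0 - N2: 19 + 21 + 15 = 55
N3 - N4 - N0 - N2: 29 + 3 + 15 = 47
N3 - N5 - N2: 19 + 9 = 28
The minimum is 28.

28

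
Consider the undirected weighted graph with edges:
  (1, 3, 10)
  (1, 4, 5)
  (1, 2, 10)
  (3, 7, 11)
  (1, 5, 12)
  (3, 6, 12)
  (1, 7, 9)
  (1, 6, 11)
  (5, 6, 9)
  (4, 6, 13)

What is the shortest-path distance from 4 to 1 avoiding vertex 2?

Some routes from 4 to 1 avoiding 2:
4→6→5→1: 13 + 9 + 12 = 34
4→6→1: 13 + 11 = 24
4→1: 5
4→6→3→1: 13 + 12 + 10 = 35
Shortest: 5.

5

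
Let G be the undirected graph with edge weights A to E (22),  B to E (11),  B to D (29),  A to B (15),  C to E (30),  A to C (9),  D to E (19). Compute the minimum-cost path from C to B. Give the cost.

24

Checking several routes:
C→A→E→B: 9 + 22 + 11 = 42
C→A→B: 9 + 15 = 24
C→E→B: 30 + 11 = 41
Shortest: 24.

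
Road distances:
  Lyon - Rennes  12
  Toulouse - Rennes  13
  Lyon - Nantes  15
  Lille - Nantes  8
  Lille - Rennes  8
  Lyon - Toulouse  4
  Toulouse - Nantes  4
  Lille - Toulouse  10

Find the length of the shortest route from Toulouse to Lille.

10

A few of the Toulouse→Lille routes:
Toulouse - Lille: 10
Toulouse - Rennes - Lille: 13 + 8 = 21
Toulouse - Nantes - Lille: 4 + 8 = 12
Shortest: 10.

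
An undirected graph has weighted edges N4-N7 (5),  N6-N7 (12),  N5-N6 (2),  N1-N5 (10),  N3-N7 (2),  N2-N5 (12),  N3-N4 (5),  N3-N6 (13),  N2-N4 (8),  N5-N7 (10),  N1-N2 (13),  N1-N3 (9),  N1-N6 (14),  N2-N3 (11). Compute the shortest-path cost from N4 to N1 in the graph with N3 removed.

21

Some routes from N4 to N1 avoiding N3:
N4 -> N7 -> N6 -> N5 -> N1: 5 + 12 + 2 + 10 = 29
N4 -> N2 -> N5 -> N1: 8 + 12 + 10 = 30
N4 -> N7 -> N6 -> N1: 5 + 12 + 14 = 31
N4 -> N7 -> N5 -> N6 -> N1: 5 + 10 + 2 + 14 = 31
N4 -> N2 -> N1: 8 + 13 = 21
N4 -> N7 -> N5 -> N1: 5 + 10 + 10 = 25
Best route has total 21.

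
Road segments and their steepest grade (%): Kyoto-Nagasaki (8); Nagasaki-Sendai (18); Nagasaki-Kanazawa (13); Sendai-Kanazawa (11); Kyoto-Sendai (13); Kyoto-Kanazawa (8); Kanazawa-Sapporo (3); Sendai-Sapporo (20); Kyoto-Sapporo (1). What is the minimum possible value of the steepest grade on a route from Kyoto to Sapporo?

1

Comparing a few candidate routes:
Kyoto → Sendai → Nagasaki → Kanazawa → Sapporo: max(13, 18, 13, 3) = 18
Kyoto → Sapporo: max(1) = 1
Kyoto → Nagasaki → Sendai → Kanazawa → Sapporo: max(8, 18, 11, 3) = 18
Kyoto → Kanazawa → Sapporo: max(8, 3) = 8
Kyoto → Sendai → Kanazawa → Sapporo: max(13, 11, 3) = 13
Kyoto → Nagasaki → Kanazawa → Sapporo: max(8, 13, 3) = 13
Best route has worst link 1%.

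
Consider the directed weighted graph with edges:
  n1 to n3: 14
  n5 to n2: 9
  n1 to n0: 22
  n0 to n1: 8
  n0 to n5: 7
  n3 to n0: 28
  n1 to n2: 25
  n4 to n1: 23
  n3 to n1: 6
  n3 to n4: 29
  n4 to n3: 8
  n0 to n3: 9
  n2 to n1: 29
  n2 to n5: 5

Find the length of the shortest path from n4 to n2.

39

Checking several routes:
n4 -> n3 -> n1 -> n2: 8 + 6 + 25 = 39
n4 -> n1 -> n2: 23 + 25 = 48
n4 -> n3 -> n0 -> n5 -> n2: 8 + 28 + 7 + 9 = 52
n4 -> n3 -> n1 -> n0 -> n5 -> n2: 8 + 6 + 22 + 7 + 9 = 52
The minimum is 39.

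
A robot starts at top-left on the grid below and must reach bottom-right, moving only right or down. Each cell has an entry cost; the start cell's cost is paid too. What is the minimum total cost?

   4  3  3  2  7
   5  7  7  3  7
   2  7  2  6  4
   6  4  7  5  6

Best path: (0,0) (0,1) (0,2) (0,3) (1,3) (2,3) (2,4) (3,4)
Cost: 4 + 3 + 3 + 2 + 3 + 6 + 4 + 6 = 31
For comparison, the top-then-right route costs 36.

31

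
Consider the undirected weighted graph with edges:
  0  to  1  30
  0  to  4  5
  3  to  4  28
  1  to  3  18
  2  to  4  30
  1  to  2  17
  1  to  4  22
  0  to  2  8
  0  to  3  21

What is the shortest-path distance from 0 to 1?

Comparing a few candidate routes:
0-4-1: 5 + 22 = 27
0-2-1: 8 + 17 = 25
0-1: 30
Shortest: 25.

25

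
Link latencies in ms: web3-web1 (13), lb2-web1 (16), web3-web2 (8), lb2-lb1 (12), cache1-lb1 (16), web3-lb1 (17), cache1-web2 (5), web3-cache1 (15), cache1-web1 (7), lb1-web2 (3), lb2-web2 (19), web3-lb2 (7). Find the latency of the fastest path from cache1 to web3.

A few of the cache1→web3 routes:
cache1 → web3: 15
cache1 → web2 → web3: 5 + 8 = 13
cache1 → web1 → web3: 7 + 13 = 20
Shortest: 13 ms.

13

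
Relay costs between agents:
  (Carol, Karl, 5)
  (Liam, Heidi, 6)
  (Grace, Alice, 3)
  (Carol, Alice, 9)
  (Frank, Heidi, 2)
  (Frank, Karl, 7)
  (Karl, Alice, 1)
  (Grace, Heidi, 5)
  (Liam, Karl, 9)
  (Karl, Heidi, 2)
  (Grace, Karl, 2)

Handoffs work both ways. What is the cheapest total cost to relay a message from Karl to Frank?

4

Comparing a few candidate routes:
Karl → Grace → Heidi → Frank: 2 + 5 + 2 = 9
Karl → Alice → Grace → Heidi → Frank: 1 + 3 + 5 + 2 = 11
Karl → Liam → Heidi → Frank: 9 + 6 + 2 = 17
Karl → Frank: 7
Karl → Heidi → Frank: 2 + 2 = 4
Best route has total 4.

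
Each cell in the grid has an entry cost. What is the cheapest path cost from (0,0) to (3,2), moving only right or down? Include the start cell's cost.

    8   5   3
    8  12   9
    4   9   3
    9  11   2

30

Best path: (0,0) -> (0,1) -> (0,2) -> (1,2) -> (2,2) -> (3,2)
Cost: 8 + 5 + 3 + 9 + 3 + 2 = 30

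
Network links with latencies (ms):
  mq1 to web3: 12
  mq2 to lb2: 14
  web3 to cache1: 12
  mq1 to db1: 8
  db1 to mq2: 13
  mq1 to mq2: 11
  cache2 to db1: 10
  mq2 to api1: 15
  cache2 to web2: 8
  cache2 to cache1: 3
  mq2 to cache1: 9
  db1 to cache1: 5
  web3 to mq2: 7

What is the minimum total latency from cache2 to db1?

Checking several routes:
cache2 - db1: 10
cache2 - cache1 - mq2 - db1: 3 + 9 + 13 = 25
cache2 - cache1 - db1: 3 + 5 = 8
cache2 - cache1 - mq2 - mq1 - db1: 3 + 9 + 11 + 8 = 31
The minimum is 8 ms.

8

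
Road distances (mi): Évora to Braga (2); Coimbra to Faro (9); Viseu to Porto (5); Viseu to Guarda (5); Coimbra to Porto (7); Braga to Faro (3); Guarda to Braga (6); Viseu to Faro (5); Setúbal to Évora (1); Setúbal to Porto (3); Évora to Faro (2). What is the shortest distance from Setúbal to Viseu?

8

Some routes from Setúbal to Viseu:
Setúbal - Évora - Braga - Guarda - Viseu: 1 + 2 + 6 + 5 = 14
Setúbal - Évora - Braga - Faro - Viseu: 1 + 2 + 3 + 5 = 11
Setúbal - Porto - Viseu: 3 + 5 = 8
Setúbal - Évora - Faro - Viseu: 1 + 2 + 5 = 8
The minimum is 8 mi.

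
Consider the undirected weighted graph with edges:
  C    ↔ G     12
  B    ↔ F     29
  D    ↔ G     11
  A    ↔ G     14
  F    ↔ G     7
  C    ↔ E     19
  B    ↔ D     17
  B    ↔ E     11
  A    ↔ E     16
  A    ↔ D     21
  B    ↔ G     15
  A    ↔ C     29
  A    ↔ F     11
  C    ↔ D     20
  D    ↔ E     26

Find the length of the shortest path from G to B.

Some routes from G to B:
G-F-B: 7 + 29 = 36
G-A-E-B: 14 + 16 + 11 = 41
G-D-B: 11 + 17 = 28
G-B: 15
G-F-A-E-B: 7 + 11 + 16 + 11 = 45
G-C-E-B: 12 + 19 + 11 = 42
Shortest: 15.

15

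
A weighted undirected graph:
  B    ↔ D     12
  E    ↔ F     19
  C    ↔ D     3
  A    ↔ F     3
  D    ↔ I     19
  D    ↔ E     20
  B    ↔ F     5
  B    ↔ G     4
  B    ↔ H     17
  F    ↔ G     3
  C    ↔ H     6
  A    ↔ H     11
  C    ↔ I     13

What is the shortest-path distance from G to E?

22

A few of the G→E routes:
G → B → F → E: 4 + 5 + 19 = 28
G → F → B → D → E: 3 + 5 + 12 + 20 = 40
G → F → E: 3 + 19 = 22
G → B → D → E: 4 + 12 + 20 = 36
Shortest: 22.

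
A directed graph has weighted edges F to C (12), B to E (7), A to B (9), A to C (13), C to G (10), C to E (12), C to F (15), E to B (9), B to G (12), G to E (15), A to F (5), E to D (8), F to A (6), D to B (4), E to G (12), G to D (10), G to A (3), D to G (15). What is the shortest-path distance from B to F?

Comparing a few candidate routes:
B -> E -> D -> G -> A -> F: 7 + 8 + 15 + 3 + 5 = 38
B -> G -> A -> C -> F: 12 + 3 + 13 + 15 = 43
B -> E -> G -> A -> F: 7 + 12 + 3 + 5 = 27
B -> G -> A -> F: 12 + 3 + 5 = 20
Best route has total 20.

20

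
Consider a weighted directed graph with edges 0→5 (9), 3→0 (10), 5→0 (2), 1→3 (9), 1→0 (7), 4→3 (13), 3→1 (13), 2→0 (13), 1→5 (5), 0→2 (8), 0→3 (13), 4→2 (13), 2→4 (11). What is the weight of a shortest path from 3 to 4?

29

Routes from 3 to 4:
3 → 1 → 0 → 2 → 4: 13 + 7 + 8 + 11 = 39
3 → 1 → 5 → 0 → 2 → 4: 13 + 5 + 2 + 8 + 11 = 39
3 → 0 → 2 → 4: 10 + 8 + 11 = 29
Shortest: 29.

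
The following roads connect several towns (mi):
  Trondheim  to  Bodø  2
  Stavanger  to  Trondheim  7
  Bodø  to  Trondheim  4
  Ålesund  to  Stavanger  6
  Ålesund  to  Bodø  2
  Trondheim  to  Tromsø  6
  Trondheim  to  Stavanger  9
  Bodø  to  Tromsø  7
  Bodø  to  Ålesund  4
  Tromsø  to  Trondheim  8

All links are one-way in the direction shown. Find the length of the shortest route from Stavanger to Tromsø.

13

Paths from Stavanger to Tromsø:
Stavanger-Trondheim-Tromsø: 7 + 6 = 13
Stavanger-Trondheim-Bodø-Tromsø: 7 + 2 + 7 = 16
Shortest: 13 mi.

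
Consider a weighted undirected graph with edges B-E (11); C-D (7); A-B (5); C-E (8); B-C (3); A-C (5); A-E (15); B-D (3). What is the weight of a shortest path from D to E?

Comparing a few candidate routes:
D -> C -> E: 7 + 8 = 15
D -> B -> C -> E: 3 + 3 + 8 = 14
D -> B -> E: 3 + 11 = 14
The minimum is 14.

14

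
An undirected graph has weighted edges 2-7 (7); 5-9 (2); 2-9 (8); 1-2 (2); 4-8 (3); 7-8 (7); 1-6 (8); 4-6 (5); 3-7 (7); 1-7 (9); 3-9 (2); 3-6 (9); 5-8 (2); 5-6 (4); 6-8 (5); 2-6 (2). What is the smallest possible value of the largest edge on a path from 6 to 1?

A few of the 6→1 routes:
6-4-8-5-9-3-7-2-1: max(5, 3, 2, 2, 2, 7, 7, 2) = 7
6-2-1: max(2, 2) = 2
6-5-9-3-7-2-1: max(4, 2, 2, 7, 7, 2) = 7
6-4-8-7-2-1: max(5, 3, 7, 7, 2) = 7
6-8-7-2-1: max(5, 7, 7, 2) = 7
6-5-8-7-2-1: max(4, 2, 7, 7, 2) = 7
Smallest bottleneck: 2.

2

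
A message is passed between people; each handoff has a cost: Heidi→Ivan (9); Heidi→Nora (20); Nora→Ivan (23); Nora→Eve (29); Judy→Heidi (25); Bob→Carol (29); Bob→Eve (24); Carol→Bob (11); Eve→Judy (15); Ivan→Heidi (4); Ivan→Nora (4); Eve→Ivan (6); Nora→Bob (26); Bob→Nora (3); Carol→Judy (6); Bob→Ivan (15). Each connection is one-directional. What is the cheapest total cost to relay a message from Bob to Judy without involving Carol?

39

Candidate routes:
Bob→Eve→Judy: 24 + 15 = 39
Bob→Ivan→Nora→Eve→Judy: 15 + 4 + 29 + 15 = 63
Bob→Ivan→Heidi→Nora→Eve→Judy: 15 + 4 + 20 + 29 + 15 = 83
Bob→Nora→Eve→Judy: 3 + 29 + 15 = 47
The minimum is 39.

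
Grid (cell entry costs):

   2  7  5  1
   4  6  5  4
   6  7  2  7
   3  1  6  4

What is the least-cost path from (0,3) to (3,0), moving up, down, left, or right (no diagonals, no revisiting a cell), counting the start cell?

22

Path (0,3) → (1,3) → (1,2) → (2,2) → (3,2) → (3,1) → (3,0): 1 + 4 + 5 + 2 + 6 + 1 + 3 = 22.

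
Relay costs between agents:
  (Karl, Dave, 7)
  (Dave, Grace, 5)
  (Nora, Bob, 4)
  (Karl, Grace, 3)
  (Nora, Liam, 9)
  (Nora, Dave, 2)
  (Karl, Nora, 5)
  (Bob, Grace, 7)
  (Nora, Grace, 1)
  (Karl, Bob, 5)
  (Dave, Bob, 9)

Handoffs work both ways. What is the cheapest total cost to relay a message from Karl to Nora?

4

A few of the Karl→Nora routes:
Karl → Grace → Dave → Nora: 3 + 5 + 2 = 10
Karl → Dave → Nora: 7 + 2 = 9
Karl → Nora: 5
Karl → Bob → Nora: 5 + 4 = 9
Karl → Grace → Nora: 3 + 1 = 4
Best route has total 4.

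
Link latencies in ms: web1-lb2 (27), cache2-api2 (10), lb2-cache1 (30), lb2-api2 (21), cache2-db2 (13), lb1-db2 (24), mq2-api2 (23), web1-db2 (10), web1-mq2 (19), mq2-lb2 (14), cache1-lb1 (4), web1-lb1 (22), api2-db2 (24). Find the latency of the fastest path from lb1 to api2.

Some routes from lb1 to api2:
lb1 -> db2 -> api2: 24 + 24 = 48
lb1 -> cache1 -> lb2 -> api2: 4 + 30 + 21 = 55
lb1 -> db2 -> cache2 -> api2: 24 + 13 + 10 = 47
The minimum is 47 ms.

47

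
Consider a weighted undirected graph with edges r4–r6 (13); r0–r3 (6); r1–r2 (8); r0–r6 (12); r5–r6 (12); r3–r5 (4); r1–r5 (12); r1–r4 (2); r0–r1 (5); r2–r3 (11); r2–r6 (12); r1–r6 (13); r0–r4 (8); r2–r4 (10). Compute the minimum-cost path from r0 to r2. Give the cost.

13

Checking several routes:
r0 - r4 - r2: 8 + 10 = 18
r0 - r1 - r2: 5 + 8 = 13
r0 - r6 - r2: 12 + 12 = 24
r0 - r3 - r2: 6 + 11 = 17
r0 - r4 - r1 - r2: 8 + 2 + 8 = 18
r0 - r1 - r4 - r2: 5 + 2 + 10 = 17
The minimum is 13.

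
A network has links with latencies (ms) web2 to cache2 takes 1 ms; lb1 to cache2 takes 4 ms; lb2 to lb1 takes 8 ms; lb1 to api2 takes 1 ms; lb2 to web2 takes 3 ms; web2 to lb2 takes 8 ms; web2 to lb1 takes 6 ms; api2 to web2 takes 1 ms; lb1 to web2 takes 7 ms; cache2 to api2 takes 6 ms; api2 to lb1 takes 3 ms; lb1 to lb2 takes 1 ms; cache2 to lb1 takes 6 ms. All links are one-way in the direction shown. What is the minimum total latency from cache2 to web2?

A few of the cache2→web2 routes:
cache2-lb1-api2-web2: 6 + 1 + 1 = 8
cache2-api2-lb1-lb2-web2: 6 + 3 + 1 + 3 = 13
cache2-api2-web2: 6 + 1 = 7
cache2-lb1-lb2-web2: 6 + 1 + 3 = 10
Shortest: 7 ms.

7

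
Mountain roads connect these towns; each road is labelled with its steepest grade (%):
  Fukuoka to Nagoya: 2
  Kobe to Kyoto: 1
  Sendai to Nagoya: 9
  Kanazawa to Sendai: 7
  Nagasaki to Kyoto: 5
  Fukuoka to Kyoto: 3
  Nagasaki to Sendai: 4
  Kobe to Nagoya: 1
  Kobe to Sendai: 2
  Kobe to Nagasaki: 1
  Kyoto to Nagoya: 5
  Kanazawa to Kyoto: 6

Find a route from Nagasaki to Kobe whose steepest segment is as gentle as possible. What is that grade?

1

Comparing a few candidate routes:
Nagasaki → Sendai → Kobe: max(4, 2) = 4
Nagasaki → Kyoto → Nagoya → Kobe: max(5, 5, 1) = 5
Nagasaki → Kobe: max(1) = 1
Best route has worst link 1%.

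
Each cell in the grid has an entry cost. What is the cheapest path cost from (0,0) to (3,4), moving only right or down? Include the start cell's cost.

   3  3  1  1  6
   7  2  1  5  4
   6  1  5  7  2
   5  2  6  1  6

One optimal route is (0,0)→(0,1)→(1,1)→(2,1)→(3,1)→(3,2)→(3,3)→(3,4).
Its cost is 3 + 3 + 2 + 1 + 2 + 6 + 1 + 6 = 24.

24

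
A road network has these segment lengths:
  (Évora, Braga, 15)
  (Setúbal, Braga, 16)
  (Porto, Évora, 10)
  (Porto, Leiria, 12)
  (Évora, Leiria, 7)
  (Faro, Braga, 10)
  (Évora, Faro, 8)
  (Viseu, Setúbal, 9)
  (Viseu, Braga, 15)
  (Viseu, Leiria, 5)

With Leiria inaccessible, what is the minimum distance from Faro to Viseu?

25

Paths from Faro to Viseu avoiding Leiria:
Faro→Braga→Setúbal→Viseu: 10 + 16 + 9 = 35
Faro→Évora→Braga→Setúbal→Viseu: 8 + 15 + 16 + 9 = 48
Faro→Évora→Braga→Viseu: 8 + 15 + 15 = 38
Faro→Braga→Viseu: 10 + 15 = 25
The minimum is 25.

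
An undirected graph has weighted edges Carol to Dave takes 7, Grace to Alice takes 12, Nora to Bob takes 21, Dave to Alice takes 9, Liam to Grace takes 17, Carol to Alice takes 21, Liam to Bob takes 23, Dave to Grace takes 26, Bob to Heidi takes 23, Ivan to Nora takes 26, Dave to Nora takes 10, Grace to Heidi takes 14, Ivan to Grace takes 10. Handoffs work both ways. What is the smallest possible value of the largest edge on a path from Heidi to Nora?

14

Some routes from Heidi to Nora:
Heidi-Grace-Alice-Carol-Dave-Nora: max(14, 12, 21, 7, 10) = 21
Heidi-Grace-Alice-Dave-Nora: max(14, 12, 9, 10) = 14
Heidi-Grace-Liam-Bob-Nora: max(14, 17, 23, 21) = 23
Smallest bottleneck: 14.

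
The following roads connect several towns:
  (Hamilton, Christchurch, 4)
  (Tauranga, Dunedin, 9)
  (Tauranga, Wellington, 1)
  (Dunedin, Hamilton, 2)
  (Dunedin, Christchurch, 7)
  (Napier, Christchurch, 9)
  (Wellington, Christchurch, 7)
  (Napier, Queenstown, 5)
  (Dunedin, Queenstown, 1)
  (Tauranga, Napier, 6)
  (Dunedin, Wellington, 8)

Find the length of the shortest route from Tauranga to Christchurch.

Checking several routes:
Tauranga -> Dunedin -> Hamilton -> Christchurch: 9 + 2 + 4 = 15
Tauranga -> Wellington -> Christchurch: 1 + 7 = 8
Tauranga -> Wellington -> Dunedin -> Hamilton -> Christchurch: 1 + 8 + 2 + 4 = 15
Shortest: 8.

8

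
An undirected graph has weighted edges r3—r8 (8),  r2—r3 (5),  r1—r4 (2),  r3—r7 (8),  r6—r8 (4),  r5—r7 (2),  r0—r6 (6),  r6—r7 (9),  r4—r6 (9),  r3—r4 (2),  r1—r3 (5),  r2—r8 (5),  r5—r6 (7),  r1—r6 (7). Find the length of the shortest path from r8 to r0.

A few of the r8→r0 routes:
r8 -> r3 -> r4 -> r6 -> r0: 8 + 2 + 9 + 6 = 25
r8 -> r6 -> r0: 4 + 6 = 10
r8 -> r3 -> r4 -> r1 -> r6 -> r0: 8 + 2 + 2 + 7 + 6 = 25
The minimum is 10.

10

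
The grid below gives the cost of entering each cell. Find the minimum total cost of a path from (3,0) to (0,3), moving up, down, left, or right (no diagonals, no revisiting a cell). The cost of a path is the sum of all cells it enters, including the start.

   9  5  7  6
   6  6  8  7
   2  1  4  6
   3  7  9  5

One optimal route is (3,0)→(2,0)→(2,1)→(2,2)→(2,3)→(1,3)→(0,3).
Its cost is 3 + 2 + 1 + 4 + 6 + 7 + 6 = 29.

29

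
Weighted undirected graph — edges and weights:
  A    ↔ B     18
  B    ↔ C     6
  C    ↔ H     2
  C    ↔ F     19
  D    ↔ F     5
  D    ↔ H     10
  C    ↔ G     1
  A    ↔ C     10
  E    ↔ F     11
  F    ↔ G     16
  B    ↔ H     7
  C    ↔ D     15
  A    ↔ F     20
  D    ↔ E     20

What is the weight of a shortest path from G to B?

A few of the G→B routes:
G -> C -> H -> B: 1 + 2 + 7 = 10
G -> C -> A -> B: 1 + 10 + 18 = 29
G -> C -> D -> H -> B: 1 + 15 + 10 + 7 = 33
G -> C -> B: 1 + 6 = 7
G -> F -> D -> H -> B: 16 + 5 + 10 + 7 = 38
The minimum is 7.

7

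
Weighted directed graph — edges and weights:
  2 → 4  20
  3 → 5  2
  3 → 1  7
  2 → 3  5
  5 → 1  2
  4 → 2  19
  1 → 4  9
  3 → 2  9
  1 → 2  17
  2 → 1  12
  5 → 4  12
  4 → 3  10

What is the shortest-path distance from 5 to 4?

Paths from 5 to 4:
5-1-4: 2 + 9 = 11
5-4: 12
5-1-2-4: 2 + 17 + 20 = 39
The minimum is 11.

11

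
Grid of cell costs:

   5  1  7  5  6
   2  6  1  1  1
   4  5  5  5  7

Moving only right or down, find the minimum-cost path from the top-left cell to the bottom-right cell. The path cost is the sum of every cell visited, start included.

22

One optimal route is r0c0 -> r0c1 -> r1c1 -> r1c2 -> r1c3 -> r1c4 -> r2c4.
Its cost is 5 + 1 + 6 + 1 + 1 + 1 + 7 = 22.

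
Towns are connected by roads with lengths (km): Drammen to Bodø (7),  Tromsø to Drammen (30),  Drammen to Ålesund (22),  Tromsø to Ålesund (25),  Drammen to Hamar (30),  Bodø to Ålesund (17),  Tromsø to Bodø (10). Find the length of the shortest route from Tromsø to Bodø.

Checking several routes:
Tromsø - Ålesund - Bodø: 25 + 17 = 42
Tromsø - Bodø: 10
Tromsø - Ålesund - Drammen - Bodø: 25 + 22 + 7 = 54
Tromsø - Drammen - Bodø: 30 + 7 = 37
Best route has total 10 km.

10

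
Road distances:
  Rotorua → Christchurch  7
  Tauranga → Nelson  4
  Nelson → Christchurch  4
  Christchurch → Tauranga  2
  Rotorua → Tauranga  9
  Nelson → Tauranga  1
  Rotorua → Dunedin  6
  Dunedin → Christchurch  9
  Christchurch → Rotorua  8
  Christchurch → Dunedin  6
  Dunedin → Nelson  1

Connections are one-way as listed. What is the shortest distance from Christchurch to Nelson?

Routes from Christchurch to Nelson:
Christchurch - Tauranga - Nelson: 2 + 4 = 6
Christchurch - Rotorua - Tauranga - Nelson: 8 + 9 + 4 = 21
Christchurch - Dunedin - Nelson: 6 + 1 = 7
Christchurch - Rotorua - Dunedin - Nelson: 8 + 6 + 1 = 15
The minimum is 6.

6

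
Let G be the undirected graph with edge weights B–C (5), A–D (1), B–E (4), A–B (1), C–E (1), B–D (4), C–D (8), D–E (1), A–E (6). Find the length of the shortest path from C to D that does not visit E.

7

Paths from C to D avoiding E:
C → B → D: 5 + 4 = 9
C → B → A → D: 5 + 1 + 1 = 7
C → D: 8
The minimum is 7.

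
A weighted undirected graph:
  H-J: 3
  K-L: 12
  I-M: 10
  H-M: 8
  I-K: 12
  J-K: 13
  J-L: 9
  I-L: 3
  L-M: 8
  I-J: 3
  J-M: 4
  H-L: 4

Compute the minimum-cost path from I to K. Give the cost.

12

Checking several routes:
I-K: 12
I-L-H-J-K: 3 + 4 + 3 + 13 = 23
I-J-H-L-K: 3 + 3 + 4 + 12 = 22
I-J-K: 3 + 13 = 16
I-L-K: 3 + 12 = 15
Best route has total 12.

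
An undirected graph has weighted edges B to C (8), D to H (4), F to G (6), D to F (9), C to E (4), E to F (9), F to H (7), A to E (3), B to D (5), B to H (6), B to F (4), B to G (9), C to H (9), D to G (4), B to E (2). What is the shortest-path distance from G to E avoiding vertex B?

Checking several routes:
G → D → F → E: 4 + 9 + 9 = 22
G → F → E: 6 + 9 = 15
G → D → H → C → E: 4 + 4 + 9 + 4 = 21
The minimum is 15.

15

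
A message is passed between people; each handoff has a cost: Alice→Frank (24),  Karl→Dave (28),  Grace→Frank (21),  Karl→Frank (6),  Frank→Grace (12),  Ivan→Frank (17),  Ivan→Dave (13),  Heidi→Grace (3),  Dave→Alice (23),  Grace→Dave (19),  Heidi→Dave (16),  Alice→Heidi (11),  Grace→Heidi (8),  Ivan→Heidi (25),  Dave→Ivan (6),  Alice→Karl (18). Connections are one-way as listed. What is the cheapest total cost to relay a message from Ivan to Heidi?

25

Routes from Ivan to Heidi:
Ivan - Dave - Alice - Karl - Frank - Grace - Heidi: 13 + 23 + 18 + 6 + 12 + 8 = 80
Ivan - Dave - Alice - Frank - Grace - Heidi: 13 + 23 + 24 + 12 + 8 = 80
Ivan - Frank - Grace - Dave - Alice - Heidi: 17 + 12 + 19 + 23 + 11 = 82
Ivan - Heidi: 25
Ivan - Frank - Grace - Heidi: 17 + 12 + 8 = 37
Ivan - Dave - Alice - Heidi: 13 + 23 + 11 = 47
The minimum is 25.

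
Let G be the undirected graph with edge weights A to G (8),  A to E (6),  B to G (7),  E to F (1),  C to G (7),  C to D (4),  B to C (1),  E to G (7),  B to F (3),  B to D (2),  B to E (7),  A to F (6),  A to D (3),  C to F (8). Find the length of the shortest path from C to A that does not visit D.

Some routes from C to A avoiding D:
C - F - E - A: 8 + 1 + 6 = 15
C - B - F - A: 1 + 3 + 6 = 10
C - G - A: 7 + 8 = 15
C - B - F - E - A: 1 + 3 + 1 + 6 = 11
C - F - A: 8 + 6 = 14
C - B - E - A: 1 + 7 + 6 = 14
The minimum is 10.

10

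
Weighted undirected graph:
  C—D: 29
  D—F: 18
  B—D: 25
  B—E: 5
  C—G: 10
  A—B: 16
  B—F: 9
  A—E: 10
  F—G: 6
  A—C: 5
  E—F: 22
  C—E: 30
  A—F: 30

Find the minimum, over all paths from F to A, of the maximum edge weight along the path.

10

Some routes from F to A:
F → G → C → A: max(6, 10, 5) = 10
F → B → A: max(9, 16) = 16
F → B → E → A: max(9, 5, 10) = 10
F → E → A: max(22, 10) = 22
Best route has worst link 10.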